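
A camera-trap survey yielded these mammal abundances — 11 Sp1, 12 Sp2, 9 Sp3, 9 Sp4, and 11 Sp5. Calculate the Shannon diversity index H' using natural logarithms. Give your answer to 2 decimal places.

Total N = 11+12+9+9+11 = 52, so the proportions are 0.2115, 0.2308, 0.1731, 0.1731, 0.2115 (working shown to 4 dp, full precision carried).
Each pᵢ ln pᵢ term: 0.2115×(-1.5533)=-0.3286, 0.2308×(-1.4663)=-0.3384, 0.1731×(-1.7540)=-0.3036, 0.1731×(-1.7540)=-0.3036, 0.2115×(-1.5533)=-0.3286.
Sum = -1.6027, so H' = 1.60.

1.60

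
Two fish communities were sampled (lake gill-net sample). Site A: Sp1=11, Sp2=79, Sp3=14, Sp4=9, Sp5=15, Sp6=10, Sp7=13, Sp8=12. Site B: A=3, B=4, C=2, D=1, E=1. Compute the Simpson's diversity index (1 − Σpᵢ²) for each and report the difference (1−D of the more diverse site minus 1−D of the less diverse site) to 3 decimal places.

0.018

Site A: N=163, proportions 0.06748, 0.48466, 0.08589, 0.05521, 0.09202, 0.06135, 0.07975, 0.07362, giving 1−D = 0.72611 (working shown to 5 dp, full precision carried).
Site B: N=11, proportions 0.27273, 0.36364, 0.18182, 0.09091, 0.09091, giving 1−D = 0.74380.
Difference = |0.72611 − 0.74380| = 0.01769, i.e. 0.018 to 3 decimal places.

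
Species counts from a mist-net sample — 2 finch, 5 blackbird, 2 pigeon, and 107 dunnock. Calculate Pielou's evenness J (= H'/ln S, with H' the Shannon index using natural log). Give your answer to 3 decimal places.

0.252

Total N = 2+5+2+107 = 116, so the proportions are 0.017241, 0.043103, 0.017241, 0.922414 (working shown to 6 dp, full precision carried).
H' = −Σ pᵢ ln pᵢ = −((-0.070008) + (-0.135524) + (-0.070008) + (-0.074495)) = 0.350034.
With S = 4 species, ln S = 1.386294, so J = 0.350034/1.386294 = 0.252496, i.e. 0.252 to 3 decimal places.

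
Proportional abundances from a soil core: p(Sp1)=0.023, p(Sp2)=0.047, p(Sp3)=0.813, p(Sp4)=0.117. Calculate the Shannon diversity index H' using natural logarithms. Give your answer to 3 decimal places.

0.650

Each pᵢ ln pᵢ term (working shown to 5 dp, full precision carried): 0.023×(-3.77226)=-0.08676, 0.047×(-3.05761)=-0.14371, 0.813×(-0.20702)=-0.16831, 0.117×(-2.14558)=-0.25103.
Sum = -0.64981, so H' = 0.650.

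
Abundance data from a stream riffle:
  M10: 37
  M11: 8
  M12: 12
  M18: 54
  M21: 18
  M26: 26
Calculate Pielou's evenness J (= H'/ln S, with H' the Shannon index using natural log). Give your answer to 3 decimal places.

0.898

Total N = 37+8+12+54+18+26 = 155, so the proportions are 0.23871, 0.05161, 0.07742, 0.34839, 0.11613, 0.16774 (working shown to 5 dp, full precision carried).
H' = −Σ pᵢ ln pᵢ = −((-0.34195) + (-0.15298) + (-0.19808) + (-0.36735) + (-0.25003) + (-0.29947)) = 1.60987.
With S = 6 species, ln S = 1.79176, so J = 1.60987/1.79176 = 0.89849, i.e. 0.898 to 3 decimal places.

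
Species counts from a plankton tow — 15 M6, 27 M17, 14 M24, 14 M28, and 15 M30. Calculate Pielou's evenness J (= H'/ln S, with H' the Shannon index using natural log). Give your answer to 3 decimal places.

0.976

Total N = 15+27+14+14+15 = 85, so the proportions are 0.17647, 0.31765, 0.16471, 0.16471, 0.17647 (working shown to 5 dp, full precision carried).
H' = −Σ pᵢ ln pᵢ = −((-0.30611) + (-0.36428) + (-0.29706) + (-0.29706) + (-0.30611)) = 1.57062.
With S = 5 species, ln S = 1.60944, so J = 1.57062/1.60944 = 0.97588, i.e. 0.976 to 3 decimal places.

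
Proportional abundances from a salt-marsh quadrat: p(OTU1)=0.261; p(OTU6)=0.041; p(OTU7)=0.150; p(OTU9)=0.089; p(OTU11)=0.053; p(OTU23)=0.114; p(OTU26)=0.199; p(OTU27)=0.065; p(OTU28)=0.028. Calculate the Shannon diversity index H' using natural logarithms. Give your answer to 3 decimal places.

Each pᵢ ln pᵢ term (working shown to 5 dp, full precision carried): 0.261×(-1.34323)=-0.35058, 0.041×(-3.19418)=-0.13096, 0.15×(-1.89712)=-0.28457, 0.089×(-2.41912)=-0.21530, 0.053×(-2.93746)=-0.15569, 0.114×(-2.17156)=-0.24756, 0.199×(-1.61445)=-0.32128, 0.065×(-2.73337)=-0.17767, 0.028×(-3.57555)=-0.10012.
Sum = -1.98372, so H' = 1.984.

1.984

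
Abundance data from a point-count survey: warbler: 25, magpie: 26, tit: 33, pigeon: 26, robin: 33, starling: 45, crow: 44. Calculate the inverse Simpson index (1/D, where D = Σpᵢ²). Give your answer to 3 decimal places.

Total N = 25+26+33+26+33+45+44 = 232, so the proportions are 0.1077586, 0.112069, 0.1422414, 0.112069, 0.1422414, 0.1939655, 0.1896552 (working shown to 7 dp, full precision carried).
D = 0.1077586² + 0.112069² + 0.1422414² + 0.112069² + 0.1422414² + 0.1939655² + 0.1896552² = 0.0116119 + 0.0125595 + 0.0202326 + 0.0125595 + 0.0202326 + 0.0376226 + 0.0359691 = 0.1507878.
So 1/D = 6.63184, i.e. 6.632 to 3 decimal places.

6.632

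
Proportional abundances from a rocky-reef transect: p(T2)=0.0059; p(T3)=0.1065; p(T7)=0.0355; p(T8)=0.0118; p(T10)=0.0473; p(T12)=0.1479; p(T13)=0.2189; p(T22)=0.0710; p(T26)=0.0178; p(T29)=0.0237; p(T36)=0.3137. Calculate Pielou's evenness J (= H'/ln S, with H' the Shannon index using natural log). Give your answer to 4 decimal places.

H' = −Σ pᵢ ln pᵢ = −((-0.030284) + (-0.238518) + (-0.118507) + (-0.052388) + (-0.144324) + (-0.282669) + (-0.332540) + (-0.187800) + (-0.071708) + (-0.088692) + (-0.363678)) = 1.911109 (working shown to 6 dp, full precision carried).
With S = 11 species, ln S = 2.397895, so J = 1.911109/2.397895 = 0.796994, i.e. 0.7970 to 4 decimal places.

0.7970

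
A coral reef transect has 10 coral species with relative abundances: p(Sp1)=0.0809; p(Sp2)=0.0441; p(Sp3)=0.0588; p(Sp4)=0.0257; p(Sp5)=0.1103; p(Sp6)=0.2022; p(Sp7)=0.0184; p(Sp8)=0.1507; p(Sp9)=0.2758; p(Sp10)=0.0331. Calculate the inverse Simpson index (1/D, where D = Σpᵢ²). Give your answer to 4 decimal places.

D = 0.0809² + 0.0441² + 0.0588² + 0.0257² + 0.1103² + 0.2022² + 0.0184² + 0.1507² + 0.2758² + 0.0331² = 0.00654481 + 0.00194481 + 0.00345744 + 0.00066049 + 0.01216609 + 0.04088484 + 0.00033856 + 0.02271049 + 0.07606564 + 0.00109561 = 0.16586878 (working shown to 8 dp, full precision carried).
So 1/D = 6.028862, i.e. 6.0289 to 4 decimal places.

6.0289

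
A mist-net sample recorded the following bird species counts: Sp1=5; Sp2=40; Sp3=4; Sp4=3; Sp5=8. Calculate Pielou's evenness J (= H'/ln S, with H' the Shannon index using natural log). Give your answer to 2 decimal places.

Total N = 5+40+4+3+8 = 60, so the proportions are 0.0833, 0.6667, 0.0667, 0.05, 0.1333 (working shown to 4 dp, full precision carried).
H' = −Σ pᵢ ln pᵢ = −((-0.2071) + (-0.2703) + (-0.1805) + (-0.1498) + (-0.2687)) = 1.0764.
With S = 5 species, ln S = 1.6094, so J = 1.0764/1.6094 = 0.6688, i.e. 0.67 to 2 decimal places.

0.67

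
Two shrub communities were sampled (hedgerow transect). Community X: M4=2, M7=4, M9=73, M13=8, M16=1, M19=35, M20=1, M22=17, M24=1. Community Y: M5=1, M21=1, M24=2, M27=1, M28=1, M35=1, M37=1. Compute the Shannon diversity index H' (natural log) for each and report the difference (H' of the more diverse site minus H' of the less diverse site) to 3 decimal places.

0.537

Community X: N=142, proportions 0.014085, 0.028169, 0.514085, 0.056338, 0.007042, 0.246479, 0.007042, 0.119718, 0.007042, giving H' = 1.368698 (working shown to 6 dp, full precision carried).
Community Y: N=8, proportions 0.125, 0.125, 0.25, 0.125, 0.125, 0.125, 0.125, giving H' = 1.906155.
Difference = |1.368698 − 1.906155| = 0.537457, i.e. 0.537 to 3 decimal places.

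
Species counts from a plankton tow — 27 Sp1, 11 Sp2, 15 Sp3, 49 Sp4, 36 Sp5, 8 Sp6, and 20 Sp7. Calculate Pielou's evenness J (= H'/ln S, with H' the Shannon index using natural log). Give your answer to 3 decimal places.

Total N = 27+11+15+49+36+8+20 = 166, so the proportions are 0.16265, 0.06627, 0.09036, 0.29518, 0.21687, 0.04819, 0.12048 (working shown to 5 dp, full precision carried).
H' = −Σ pᵢ ln pᵢ = −((-0.29540) + (-0.17985) + (-0.21722) + (-0.36017) + (-0.33148) + (-0.14615) + (-0.25497)) = 1.78523.
With S = 7 species, ln S = 1.94591, so J = 1.78523/1.94591 = 0.91743, i.e. 0.917 to 3 decimal places.

0.917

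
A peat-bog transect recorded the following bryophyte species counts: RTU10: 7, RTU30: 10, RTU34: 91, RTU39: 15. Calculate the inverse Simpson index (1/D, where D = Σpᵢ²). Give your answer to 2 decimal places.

1.75

Total N = 7+10+91+15 = 123, so the proportions are 0.05691, 0.0813, 0.73984, 0.12195 (working shown to 5 dp, full precision carried).
D = 0.05691² + 0.0813² + 0.73984² + 0.12195² = 0.00324 + 0.00661 + 0.54736 + 0.01487 = 0.57208.
So 1/D = 1.7480, i.e. 1.75 to 2 decimal places.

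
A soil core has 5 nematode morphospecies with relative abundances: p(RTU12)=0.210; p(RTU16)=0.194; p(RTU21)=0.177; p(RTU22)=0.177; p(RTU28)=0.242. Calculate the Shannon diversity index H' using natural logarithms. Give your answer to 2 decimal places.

Each pᵢ ln pᵢ term (working shown to 4 dp, full precision carried): 0.21×(-1.5606)=-0.3277, 0.194×(-1.6399)=-0.3181, 0.177×(-1.7316)=-0.3065, 0.177×(-1.7316)=-0.3065, 0.242×(-1.4188)=-0.3434.
Sum = -1.6022, so H' = 1.60.

1.60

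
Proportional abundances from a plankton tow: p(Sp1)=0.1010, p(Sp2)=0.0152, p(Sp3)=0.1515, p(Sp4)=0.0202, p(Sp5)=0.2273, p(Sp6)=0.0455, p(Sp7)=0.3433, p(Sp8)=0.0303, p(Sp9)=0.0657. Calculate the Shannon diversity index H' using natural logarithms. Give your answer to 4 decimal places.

Each pᵢ ln pᵢ term (working shown to 6 dp, full precision carried): 0.101×(-2.292635)=-0.231556, 0.0152×(-4.186460)=-0.063634, 0.1515×(-1.887170)=-0.285906, 0.0202×(-3.902073)=-0.078822, 0.2273×(-1.481485)=-0.336741, 0.0455×(-3.090043)=-0.140597, 0.3433×(-1.069151)=-0.367039, 0.0303×(-3.496608)=-0.105947, 0.0657×(-2.722656)=-0.178879.
Sum = -1.789122, so H' = 1.7891.

1.7891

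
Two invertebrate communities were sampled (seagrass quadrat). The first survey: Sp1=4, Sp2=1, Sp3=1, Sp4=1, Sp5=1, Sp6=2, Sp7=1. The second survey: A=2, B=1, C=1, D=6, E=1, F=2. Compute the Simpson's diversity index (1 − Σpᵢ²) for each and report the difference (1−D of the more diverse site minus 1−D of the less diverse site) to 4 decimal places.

The first survey: N=11, proportions 0.363636, 0.090909, 0.090909, 0.090909, 0.090909, 0.181818, 0.090909, giving 1−D = 0.793388 (working shown to 6 dp, full precision carried).
The second survey: N=13, proportions 0.153846, 0.076923, 0.076923, 0.461538, 0.076923, 0.153846, giving 1−D = 0.721893.
Difference = |0.793388 − 0.721893| = 0.071495, i.e. 0.0715 to 4 decimal places.

0.0715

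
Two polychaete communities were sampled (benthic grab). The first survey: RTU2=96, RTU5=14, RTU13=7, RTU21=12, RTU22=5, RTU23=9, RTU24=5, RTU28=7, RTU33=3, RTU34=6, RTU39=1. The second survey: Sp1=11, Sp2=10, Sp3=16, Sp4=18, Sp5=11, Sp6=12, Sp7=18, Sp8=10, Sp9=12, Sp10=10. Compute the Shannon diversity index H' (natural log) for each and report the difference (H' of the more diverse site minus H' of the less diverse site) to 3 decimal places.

The first survey: N=165, proportions 0.581818, 0.084848, 0.042424, 0.072727, 0.030303, 0.054545, 0.030303, 0.042424, 0.018182, 0.036364, 0.006061, giving H' = 1.578057 (working shown to 6 dp, full precision carried).
The second survey: N=128, proportions 0.085938, 0.078125, 0.125, 0.140625, 0.085938, 0.09375, 0.140625, 0.078125, 0.09375, 0.078125, giving H' = 2.274813.
Difference = |1.578057 − 2.274813| = 0.696756, i.e. 0.697 to 3 decimal places.

0.697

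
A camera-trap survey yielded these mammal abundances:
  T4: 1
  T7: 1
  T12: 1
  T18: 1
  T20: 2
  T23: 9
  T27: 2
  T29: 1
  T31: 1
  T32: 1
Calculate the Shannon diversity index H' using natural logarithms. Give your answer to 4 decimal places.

Total N = 1+1+1+1+2+9+2+1+1+1 = 20, so the proportions are 0.05, 0.05, 0.05, 0.05, 0.1, 0.45, 0.1, 0.05, 0.05, 0.05 (working shown to 6 dp, full precision carried).
Each pᵢ ln pᵢ term: 0.05×(-2.995732)=-0.149787, 0.05×(-2.995732)=-0.149787, 0.05×(-2.995732)=-0.149787, 0.05×(-2.995732)=-0.149787, 0.1×(-2.302585)=-0.230259, 0.45×(-0.798508)=-0.359328, 0.1×(-2.302585)=-0.230259, 0.05×(-2.995732)=-0.149787, 0.05×(-2.995732)=-0.149787, 0.05×(-2.995732)=-0.149787.
Sum = -1.868352, so H' = 1.8684.

1.8684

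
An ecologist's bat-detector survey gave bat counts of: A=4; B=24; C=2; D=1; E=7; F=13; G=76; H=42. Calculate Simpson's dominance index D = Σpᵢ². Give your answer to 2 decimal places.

Total N = 4+24+2+1+7+13+76+42 = 169, so the proportions are 0.0237, 0.142, 0.0118, 0.0059, 0.0414, 0.0769, 0.4497, 0.2485 (working shown to 4 dp, full precision carried).
D = 0.0237² + 0.142² + 0.0118² + 0.0059² + 0.0414² + 0.0769² + 0.4497² + 0.2485² = 0.0006 + 0.0202 + 0.0001 + 0.0000 + 0.0017 + 0.0059 + 0.2022 + 0.0618 = 0.2925.
To 2 decimal places, D = 0.29.

0.29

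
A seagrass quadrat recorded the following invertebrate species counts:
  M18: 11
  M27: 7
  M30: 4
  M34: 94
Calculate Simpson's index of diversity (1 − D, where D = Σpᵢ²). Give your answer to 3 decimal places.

Total N = 11+7+4+94 = 116, so the proportions are 0.09483, 0.06034, 0.03448, 0.81034 (working shown to 5 dp, full precision carried).
D = 0.09483² + 0.06034² + 0.03448² + 0.81034² = 0.00899 + 0.00364 + 0.00119 + 0.65666 = 0.67048.
So 1 − D = 0.32952, i.e. 0.330 to 3 decimal places.

0.330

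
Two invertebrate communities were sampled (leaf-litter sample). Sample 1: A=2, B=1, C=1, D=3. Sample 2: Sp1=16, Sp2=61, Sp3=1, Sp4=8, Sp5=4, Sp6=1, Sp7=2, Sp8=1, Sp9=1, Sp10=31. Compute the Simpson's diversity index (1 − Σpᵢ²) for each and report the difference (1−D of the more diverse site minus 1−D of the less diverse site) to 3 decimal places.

Sample 1: N=7, proportions 0.28571, 0.14286, 0.14286, 0.42857, giving 1−D = 0.69388 (working shown to 5 dp, full precision carried).
Sample 2: N=126, proportions 0.12698, 0.48413, 0.00794, 0.06349, 0.03175, 0.00794, 0.01587, 0.00794, 0.00794, 0.24603, giving 1−D = 0.68342.
Difference = |0.69388 − 0.68342| = 0.01046, i.e. 0.010 to 3 decimal places.

0.010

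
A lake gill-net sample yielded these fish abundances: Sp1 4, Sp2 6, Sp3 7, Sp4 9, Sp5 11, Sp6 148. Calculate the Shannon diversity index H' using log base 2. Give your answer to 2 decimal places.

1.17

Total N = 4+6+7+9+11+148 = 185, so the proportions are 0.0216, 0.0324, 0.0378, 0.0486, 0.0595, 0.8 (working shown to 4 dp, full precision carried).
Each pᵢ log₂ pᵢ term: 0.0216×(-5.5314)=-0.1196, 0.0324×(-4.9464)=-0.1604, 0.0378×(-4.7240)=-0.1787, 0.0486×(-4.3615)=-0.2122, 0.0595×(-4.0719)=-0.2421, 0.8×(-0.3219)=-0.2575.
Sum = -1.1706, so H' = 1.17.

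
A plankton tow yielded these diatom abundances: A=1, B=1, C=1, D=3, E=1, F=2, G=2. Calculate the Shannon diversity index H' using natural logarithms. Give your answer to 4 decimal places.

Total N = 1+1+1+3+1+2+2 = 11, so the proportions are 0.090909, 0.090909, 0.090909, 0.272727, 0.090909, 0.181818, 0.181818 (working shown to 6 dp, full precision carried).
Each pᵢ ln pᵢ term: 0.090909×(-2.397895)=-0.217990, 0.090909×(-2.397895)=-0.217990, 0.090909×(-2.397895)=-0.217990, 0.272727×(-1.299283)=-0.354350, 0.090909×(-2.397895)=-0.217990, 0.181818×(-1.704748)=-0.309954, 0.181818×(-1.704748)=-0.309954.
Sum = -1.846220, so H' = 1.8462.

1.8462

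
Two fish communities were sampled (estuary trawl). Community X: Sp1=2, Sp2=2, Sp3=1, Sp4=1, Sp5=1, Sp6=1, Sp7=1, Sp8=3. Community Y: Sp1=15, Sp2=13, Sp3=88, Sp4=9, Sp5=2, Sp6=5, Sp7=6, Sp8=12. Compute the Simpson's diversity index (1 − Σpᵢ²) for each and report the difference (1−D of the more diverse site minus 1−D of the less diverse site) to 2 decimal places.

Community X: N=12, proportions 0.1667, 0.1667, 0.0833, 0.0833, 0.0833, 0.0833, 0.0833, 0.25, giving 1−D = 0.8472 (working shown to 4 dp, full precision carried).
Community Y: N=150, proportions 0.1, 0.0867, 0.5867, 0.06, 0.0133, 0.0333, 0.04, 0.08, giving 1−D = 0.6254.
Difference = |0.8472 − 0.6254| = 0.2218, i.e. 0.22 to 2 decimal places.

0.22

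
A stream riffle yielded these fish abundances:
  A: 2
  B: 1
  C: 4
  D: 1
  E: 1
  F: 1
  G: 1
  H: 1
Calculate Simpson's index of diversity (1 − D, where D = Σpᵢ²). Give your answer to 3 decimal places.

0.819

Total N = 2+1+4+1+1+1+1+1 = 12, so the proportions are 0.16667, 0.08333, 0.33333, 0.08333, 0.08333, 0.08333, 0.08333, 0.08333 (working shown to 5 dp, full precision carried).
D = 0.16667² + 0.08333² + 0.33333² + 0.08333² + 0.08333² + 0.08333² + 0.08333² + 0.08333² = 0.02778 + 0.00694 + 0.11111 + 0.00694 + 0.00694 + 0.00694 + 0.00694 + 0.00694 = 0.18056.
So 1 − D = 0.81944, i.e. 0.819 to 3 decimal places.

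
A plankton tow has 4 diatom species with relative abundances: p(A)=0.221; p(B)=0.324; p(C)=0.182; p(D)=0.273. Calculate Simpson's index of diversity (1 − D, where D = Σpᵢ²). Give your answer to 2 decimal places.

0.74

D = 0.221² + 0.324² + 0.182² + 0.273² = 0.0488 + 0.1050 + 0.0331 + 0.0745 = 0.2615 (working shown to 4 dp, full precision carried).
So 1 − D = 0.7385, i.e. 0.74 to 2 decimal places.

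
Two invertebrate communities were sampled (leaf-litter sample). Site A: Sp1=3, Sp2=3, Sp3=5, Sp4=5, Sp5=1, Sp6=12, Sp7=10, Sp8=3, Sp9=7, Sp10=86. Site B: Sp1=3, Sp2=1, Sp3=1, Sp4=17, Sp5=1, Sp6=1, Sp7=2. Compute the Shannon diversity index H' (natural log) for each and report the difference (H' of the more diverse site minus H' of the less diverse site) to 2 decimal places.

Site A: N=135, proportions 0.0222, 0.0222, 0.037, 0.037, 0.0074, 0.0889, 0.0741, 0.0222, 0.0519, 0.637, giving H' = 1.3829 (working shown to 4 dp, full precision carried).
Site B: N=26, proportions 0.1154, 0.0385, 0.0385, 0.6538, 0.0385, 0.0385, 0.0769, giving H' = 1.2255.
Difference = |1.3829 − 1.2255| = 0.1574, i.e. 0.16 to 2 decimal places.

0.16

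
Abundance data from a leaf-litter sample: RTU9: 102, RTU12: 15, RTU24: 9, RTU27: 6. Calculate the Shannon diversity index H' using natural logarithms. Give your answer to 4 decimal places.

Total N = 102+15+9+6 = 132, so the proportions are 0.772727, 0.113636, 0.068182, 0.045455 (working shown to 6 dp, full precision carried).
Each pᵢ ln pᵢ term: 0.772727×(-0.257829)=-0.199232, 0.113636×(-2.174752)=-0.247131, 0.068182×(-2.685577)=-0.183108, 0.045455×(-3.091042)=-0.140502.
Sum = -0.769972, so H' = 0.7700.

0.7700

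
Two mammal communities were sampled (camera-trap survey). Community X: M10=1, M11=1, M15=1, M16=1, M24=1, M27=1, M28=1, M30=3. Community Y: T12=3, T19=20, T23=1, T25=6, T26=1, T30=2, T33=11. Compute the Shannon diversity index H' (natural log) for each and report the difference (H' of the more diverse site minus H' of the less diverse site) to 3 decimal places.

Community X: N=10, proportions 0.1, 0.1, 0.1, 0.1, 0.1, 0.1, 0.1, 0.3, giving H' = 1.97300 (working shown to 5 dp, full precision carried).
Community Y: N=44, proportions 0.06818, 0.45455, 0.02273, 0.13636, 0.02273, 0.04545, 0.25, giving H' = 1.47228.
Difference = |1.97300 − 1.47228| = 0.50072, i.e. 0.501 to 3 decimal places.

0.501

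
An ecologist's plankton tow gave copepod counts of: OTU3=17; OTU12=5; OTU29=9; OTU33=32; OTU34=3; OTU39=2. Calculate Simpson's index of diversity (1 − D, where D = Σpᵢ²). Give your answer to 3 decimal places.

Total N = 17+5+9+32+3+2 = 68, so the proportions are 0.25, 0.07353, 0.13235, 0.47059, 0.04412, 0.02941 (working shown to 5 dp, full precision carried).
D = 0.25² + 0.07353² + 0.13235² + 0.47059² + 0.04412² + 0.02941² = 0.06250 + 0.00541 + 0.01752 + 0.22145 + 0.00195 + 0.00087 = 0.30969.
So 1 − D = 0.69031, i.e. 0.690 to 3 decimal places.

0.690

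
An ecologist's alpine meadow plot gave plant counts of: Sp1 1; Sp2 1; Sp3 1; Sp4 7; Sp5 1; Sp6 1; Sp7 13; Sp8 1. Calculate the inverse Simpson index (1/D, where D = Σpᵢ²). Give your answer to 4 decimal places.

Total N = 1+1+1+7+1+1+13+1 = 26, so the proportions are 0.0384615, 0.0384615, 0.0384615, 0.2692308, 0.0384615, 0.0384615, 0.5, 0.0384615 (working shown to 7 dp, full precision carried).
D = 0.0384615² + 0.0384615² + 0.0384615² + 0.2692308² + 0.0384615² + 0.0384615² + 0.5² + 0.0384615² = 0.0014793 + 0.0014793 + 0.0014793 + 0.0724852 + 0.0014793 + 0.0014793 + 0.2500000 + 0.0014793 = 0.3313609.
So 1/D = 3.017857, i.e. 3.0179 to 4 decimal places.

3.0179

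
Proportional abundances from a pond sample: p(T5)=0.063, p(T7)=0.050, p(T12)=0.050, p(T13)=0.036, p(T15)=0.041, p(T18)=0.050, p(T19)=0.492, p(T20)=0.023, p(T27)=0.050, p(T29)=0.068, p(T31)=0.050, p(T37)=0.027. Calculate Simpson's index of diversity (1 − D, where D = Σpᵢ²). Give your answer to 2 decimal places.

D = 0.063² + 0.05² + 0.05² + 0.036² + 0.041² + 0.05² + 0.492² + 0.023² + 0.05² + 0.068² + 0.05² + 0.027² = 0.0040 + 0.0025 + 0.0025 + 0.0013 + 0.0017 + 0.0025 + 0.2421 + 0.0005 + 0.0025 + 0.0046 + 0.0025 + 0.0007 = 0.2674 (working shown to 4 dp, full precision carried).
So 1 − D = 0.7326, i.e. 0.73 to 2 decimal places.

0.73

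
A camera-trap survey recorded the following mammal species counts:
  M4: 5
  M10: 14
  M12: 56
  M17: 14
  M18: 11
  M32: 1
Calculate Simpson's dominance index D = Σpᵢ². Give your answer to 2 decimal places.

Total N = 5+14+56+14+11+1 = 101, so the proportions are 0.0495, 0.1386, 0.5545, 0.1386, 0.1089, 0.0099 (working shown to 4 dp, full precision carried).
D = 0.0495² + 0.1386² + 0.5545² + 0.1386² + 0.1089² + 0.0099² = 0.0025 + 0.0192 + 0.3074 + 0.0192 + 0.0119 + 0.0001 = 0.3603.
To 2 decimal places, D = 0.36.

0.36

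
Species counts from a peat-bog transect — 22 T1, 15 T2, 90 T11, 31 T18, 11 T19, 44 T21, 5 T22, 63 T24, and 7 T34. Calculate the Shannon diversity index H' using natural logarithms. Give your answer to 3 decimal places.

1.859

Total N = 22+15+90+31+11+44+5+63+7 = 288, so the proportions are 0.07639, 0.05208, 0.3125, 0.10764, 0.03819, 0.15278, 0.01736, 0.21875, 0.02431 (working shown to 5 dp, full precision carried).
Each pᵢ ln pᵢ term: 0.07639×(-2.57192)=-0.19647, 0.05208×(-2.95491)=-0.15390, 0.3125×(-1.16315)=-0.36348, 0.10764×(-2.22897)=-0.23992, 0.03819×(-3.26507)=-0.12471, 0.15278×(-1.87877)=-0.28703, 0.01736×(-4.05352)=-0.07037, 0.21875×(-1.51983)=-0.33246, 0.02431×(-3.71705)=-0.09034.
Sum = -1.85870, so H' = 1.859.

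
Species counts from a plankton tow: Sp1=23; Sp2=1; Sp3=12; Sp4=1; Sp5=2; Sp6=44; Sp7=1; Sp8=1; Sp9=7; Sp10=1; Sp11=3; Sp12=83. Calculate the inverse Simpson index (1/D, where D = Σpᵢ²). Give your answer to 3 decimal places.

3.350

Total N = 23+1+12+1+2+44+1+1+7+1+3+83 = 179, so the proportions are 0.1284916, 0.0055866, 0.0670391, 0.0055866, 0.0111732, 0.2458101, 0.0055866, 0.0055866, 0.0391061, 0.0055866, 0.0167598, 0.4636872 (working shown to 7 dp, full precision carried).
D = 0.1284916² + 0.0055866² + 0.0670391² + 0.0055866² + 0.0111732² + 0.2458101² + 0.0055866² + 0.0055866² + 0.0391061² + 0.0055866² + 0.0167598² + 0.4636872² = 0.0165101 + 0.0000312 + 0.0044942 + 0.0000312 + 0.0001248 + 0.0604226 + 0.0000312 + 0.0000312 + 0.0015293 + 0.0000312 + 0.0002809 + 0.2150058 = 0.2985238.
So 1/D = 3.34982, i.e. 3.350 to 3 decimal places.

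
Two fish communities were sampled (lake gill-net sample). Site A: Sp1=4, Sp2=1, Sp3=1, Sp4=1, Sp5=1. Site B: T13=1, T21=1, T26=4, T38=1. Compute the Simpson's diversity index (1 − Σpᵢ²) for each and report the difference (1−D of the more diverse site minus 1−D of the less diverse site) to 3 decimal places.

0.075

Site A: N=8, proportions 0.5, 0.125, 0.125, 0.125, 0.125, giving 1−D = 0.68750 (working shown to 5 dp, full precision carried).
Site B: N=7, proportions 0.14286, 0.14286, 0.57143, 0.14286, giving 1−D = 0.61224.
Difference = |0.68750 − 0.61224| = 0.07526, i.e. 0.075 to 3 decimal places.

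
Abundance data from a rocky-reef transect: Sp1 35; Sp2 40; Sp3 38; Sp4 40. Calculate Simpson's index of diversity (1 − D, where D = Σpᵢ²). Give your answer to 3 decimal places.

0.749

Total N = 35+40+38+40 = 153, so the proportions are 0.22876, 0.26144, 0.24837, 0.26144 (working shown to 5 dp, full precision carried).
D = 0.22876² + 0.26144² + 0.24837² + 0.26144² = 0.05233 + 0.06835 + 0.06169 + 0.06835 = 0.25072.
So 1 − D = 0.74928, i.e. 0.749 to 3 decimal places.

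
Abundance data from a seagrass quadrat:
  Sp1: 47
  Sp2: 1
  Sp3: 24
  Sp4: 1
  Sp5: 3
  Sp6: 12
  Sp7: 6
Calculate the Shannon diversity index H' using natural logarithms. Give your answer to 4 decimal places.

Total N = 47+1+24+1+3+12+6 = 94, so the proportions are 0.5, 0.010638, 0.255319, 0.010638, 0.031915, 0.12766, 0.06383 (working shown to 6 dp, full precision carried).
Each pᵢ ln pᵢ term: 0.5×(-0.693147)=-0.346574, 0.010638×(-4.543295)=-0.048333, 0.255319×(-1.365241)=-0.348572, 0.010638×(-4.543295)=-0.048333, 0.031915×(-3.444682)=-0.109937, 0.12766×(-2.058388)=-0.262773, 0.06383×(-2.751535)=-0.175630.
Sum = -1.340151, so H' = 1.3402.

1.3402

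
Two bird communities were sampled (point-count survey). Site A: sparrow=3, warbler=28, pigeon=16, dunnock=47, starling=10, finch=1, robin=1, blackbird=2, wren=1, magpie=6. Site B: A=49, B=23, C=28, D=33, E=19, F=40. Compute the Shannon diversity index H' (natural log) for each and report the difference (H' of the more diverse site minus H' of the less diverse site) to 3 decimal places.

0.102

Site A: N=115, proportions 0.02609, 0.24348, 0.13913, 0.4087, 0.08696, 0.0087, 0.0087, 0.01739, 0.0087, 0.05217, giving H' = 1.63990 (working shown to 5 dp, full precision carried).
Site B: N=192, proportions 0.25521, 0.11979, 0.14583, 0.17188, 0.09896, 0.20833, giving H' = 1.74186.
Difference = |1.63990 − 1.74186| = 0.10196, i.e. 0.102 to 3 decimal places.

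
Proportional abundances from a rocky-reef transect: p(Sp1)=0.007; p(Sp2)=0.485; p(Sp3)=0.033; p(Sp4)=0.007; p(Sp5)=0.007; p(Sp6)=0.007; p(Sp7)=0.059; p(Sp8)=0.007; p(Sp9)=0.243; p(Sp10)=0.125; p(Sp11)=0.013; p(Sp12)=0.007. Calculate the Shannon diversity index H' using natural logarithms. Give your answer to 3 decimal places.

Each pᵢ ln pᵢ term (working shown to 5 dp, full precision carried): 0.007×(-4.96185)=-0.03473, 0.485×(-0.72361)=-0.35095, 0.033×(-3.41125)=-0.11257, 0.007×(-4.96185)=-0.03473, 0.007×(-4.96185)=-0.03473, 0.007×(-4.96185)=-0.03473, 0.059×(-2.83022)=-0.16698, 0.007×(-4.96185)=-0.03473, 0.243×(-1.41469)=-0.34377, 0.125×(-2.07944)=-0.25993, 0.013×(-4.34281)=-0.05646, 0.007×(-4.96185)=-0.03473.
Sum = -1.49906, so H' = 1.499.

1.499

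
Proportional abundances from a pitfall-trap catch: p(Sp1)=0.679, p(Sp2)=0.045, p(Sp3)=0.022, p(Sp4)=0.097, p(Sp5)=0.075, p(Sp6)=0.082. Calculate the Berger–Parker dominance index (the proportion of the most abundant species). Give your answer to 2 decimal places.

The largest proportion is 0.679, i.e. d = 0.68 to 2 decimal places.

0.68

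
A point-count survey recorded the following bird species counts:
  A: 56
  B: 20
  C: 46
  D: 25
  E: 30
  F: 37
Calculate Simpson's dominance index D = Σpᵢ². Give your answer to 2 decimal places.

0.19

Total N = 56+20+46+25+30+37 = 214, so the proportions are 0.2617, 0.0935, 0.215, 0.1168, 0.1402, 0.1729 (working shown to 4 dp, full precision carried).
D = 0.2617² + 0.0935² + 0.215² + 0.1168² + 0.1402² + 0.1729² = 0.0685 + 0.0087 + 0.0462 + 0.0136 + 0.0197 + 0.0299 = 0.1866.
To 2 decimal places, D = 0.19.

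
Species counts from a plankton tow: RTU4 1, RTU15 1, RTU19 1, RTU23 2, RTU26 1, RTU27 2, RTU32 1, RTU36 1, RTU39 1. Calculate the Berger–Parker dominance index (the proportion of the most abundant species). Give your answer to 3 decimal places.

0.182

Total N = 1+1+1+2+1+2+1+1+1 = 11, so the proportions are 0.09091, 0.09091, 0.09091, 0.18182, 0.09091, 0.18182, 0.09091, 0.09091, 0.09091 (working shown to 5 dp, full precision carried).
The largest proportion is 0.18182, i.e. d = 0.182 to 3 decimal places.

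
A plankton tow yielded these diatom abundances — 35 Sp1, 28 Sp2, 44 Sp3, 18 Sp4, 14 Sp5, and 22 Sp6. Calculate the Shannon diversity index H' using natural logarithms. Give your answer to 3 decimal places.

Total N = 35+28+44+18+14+22 = 161, so the proportions are 0.21739, 0.17391, 0.27329, 0.1118, 0.08696, 0.13665 (working shown to 5 dp, full precision carried).
Each pᵢ ln pᵢ term: 0.21739×(-1.52606)=-0.33175, 0.17391×(-1.74920)=-0.30421, 0.27329×(-1.29721)=-0.35452, 0.1118×(-2.19103)=-0.24496, 0.08696×(-2.44235)=-0.21238, 0.13665×(-1.99036)=-0.27197.
Sum = -1.71979, so H' = 1.720.

1.720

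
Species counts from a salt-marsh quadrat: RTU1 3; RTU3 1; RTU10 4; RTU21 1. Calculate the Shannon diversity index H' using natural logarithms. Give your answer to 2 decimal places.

1.21

Total N = 3+1+4+1 = 9, so the proportions are 0.3333, 0.1111, 0.4444, 0.1111 (working shown to 4 dp, full precision carried).
Each pᵢ ln pᵢ term: 0.3333×(-1.0986)=-0.3662, 0.1111×(-2.1972)=-0.2441, 0.4444×(-0.8109)=-0.3604, 0.1111×(-2.1972)=-0.2441.
Sum = -1.2149, so H' = 1.21.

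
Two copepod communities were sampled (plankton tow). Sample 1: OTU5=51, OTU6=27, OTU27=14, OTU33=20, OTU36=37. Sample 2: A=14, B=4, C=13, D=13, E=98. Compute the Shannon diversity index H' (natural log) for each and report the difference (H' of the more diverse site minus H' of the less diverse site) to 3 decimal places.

Sample 1: N=149, proportions 0.342282, 0.181208, 0.09396, 0.134228, 0.248322, giving H' = 1.514174 (working shown to 6 dp, full precision carried).
Sample 2: N=142, proportions 0.098592, 0.028169, 0.091549, 0.091549, 0.690141, giving H' = 1.022676.
Difference = |1.514174 − 1.022676| = 0.491498, i.e. 0.491 to 3 decimal places.

0.491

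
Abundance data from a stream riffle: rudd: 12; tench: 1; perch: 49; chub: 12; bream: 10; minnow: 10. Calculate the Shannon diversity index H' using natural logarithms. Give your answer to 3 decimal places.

Total N = 12+1+49+12+10+10 = 94, so the proportions are 0.12766, 0.01064, 0.52128, 0.12766, 0.10638, 0.10638 (working shown to 5 dp, full precision carried).
Each pᵢ ln pᵢ term: 0.12766×(-2.05839)=-0.26277, 0.01064×(-4.54329)=-0.04833, 0.52128×(-0.65147)=-0.33960, 0.12766×(-2.05839)=-0.26277, 0.10638×(-2.24071)=-0.23837, 0.10638×(-2.24071)=-0.23837.
Sum = -1.39022, so H' = 1.390.

1.390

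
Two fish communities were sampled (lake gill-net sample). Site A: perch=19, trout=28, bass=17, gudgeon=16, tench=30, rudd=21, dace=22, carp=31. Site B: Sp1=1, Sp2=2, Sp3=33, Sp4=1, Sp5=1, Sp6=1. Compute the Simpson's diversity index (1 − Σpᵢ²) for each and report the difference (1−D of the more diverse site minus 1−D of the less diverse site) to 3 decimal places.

0.589

Site A: N=184, proportions 0.10326, 0.15217, 0.09239, 0.08696, 0.16304, 0.11413, 0.11957, 0.16848, giving 1−D = 0.86779 (working shown to 5 dp, full precision carried).
Site B: N=39, proportions 0.02564, 0.05128, 0.84615, 0.02564, 0.02564, 0.02564, giving 1−D = 0.27876.
Difference = |0.86779 − 0.27876| = 0.58903, i.e. 0.589 to 3 decimal places.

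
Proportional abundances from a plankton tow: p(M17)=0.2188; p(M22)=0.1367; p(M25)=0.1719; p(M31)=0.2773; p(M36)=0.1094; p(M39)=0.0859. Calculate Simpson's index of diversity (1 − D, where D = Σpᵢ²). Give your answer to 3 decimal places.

0.808

D = 0.2188² + 0.1367² + 0.1719² + 0.2773² + 0.1094² + 0.0859² = 0.04787 + 0.01869 + 0.02955 + 0.07690 + 0.01197 + 0.00738 = 0.19235 (working shown to 5 dp, full precision carried).
So 1 − D = 0.80765, i.e. 0.808 to 3 decimal places.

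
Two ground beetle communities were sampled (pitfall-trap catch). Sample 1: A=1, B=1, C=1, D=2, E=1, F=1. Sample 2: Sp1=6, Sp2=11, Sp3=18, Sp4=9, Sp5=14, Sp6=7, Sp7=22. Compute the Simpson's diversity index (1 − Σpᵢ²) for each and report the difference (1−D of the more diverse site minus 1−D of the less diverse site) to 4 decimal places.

Sample 1: N=7, proportions 0.142857, 0.142857, 0.142857, 0.285714, 0.142857, 0.142857, giving 1−D = 0.816327 (working shown to 6 dp, full precision carried).
Sample 2: N=87, proportions 0.068966, 0.126437, 0.206897, 0.103448, 0.16092, 0.08046, 0.252874, giving 1−D = 0.829436.
Difference = |0.816327 − 0.829436| = 0.013109, i.e. 0.0131 to 4 decimal places.

0.0131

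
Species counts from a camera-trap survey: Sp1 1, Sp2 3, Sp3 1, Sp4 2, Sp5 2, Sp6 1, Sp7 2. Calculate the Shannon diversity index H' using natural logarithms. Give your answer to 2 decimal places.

Total N = 1+3+1+2+2+1+2 = 12, so the proportions are 0.0833, 0.25, 0.0833, 0.1667, 0.1667, 0.0833, 0.1667 (working shown to 4 dp, full precision carried).
Each pᵢ ln pᵢ term: 0.0833×(-2.4849)=-0.2071, 0.25×(-1.3863)=-0.3466, 0.0833×(-2.4849)=-0.2071, 0.1667×(-1.7918)=-0.2986, 0.1667×(-1.7918)=-0.2986, 0.0833×(-2.4849)=-0.2071, 0.1667×(-1.7918)=-0.2986.
Sum = -1.8637, so H' = 1.86.

1.86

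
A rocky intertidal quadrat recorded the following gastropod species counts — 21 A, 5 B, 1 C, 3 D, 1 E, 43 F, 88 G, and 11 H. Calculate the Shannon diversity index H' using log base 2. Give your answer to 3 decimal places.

1.952

Total N = 21+5+1+3+1+43+88+11 = 173, so the proportions are 0.12139, 0.0289, 0.00578, 0.01734, 0.00578, 0.24855, 0.50867, 0.06358 (working shown to 5 dp, full precision carried).
Each pᵢ log₂ pᵢ term: 0.12139×(-3.04231)=-0.36930, 0.0289×(-5.11270)=-0.14777, 0.00578×(-7.43463)=-0.04297, 0.01734×(-5.84967)=-0.10144, 0.00578×(-7.43463)=-0.04297, 0.24855×(-2.00836)=-0.49919, 0.50867×(-0.97520)=-0.49605, 0.06358×(-3.97520)=-0.25276.
Sum = -1.95245, so H' = 1.952.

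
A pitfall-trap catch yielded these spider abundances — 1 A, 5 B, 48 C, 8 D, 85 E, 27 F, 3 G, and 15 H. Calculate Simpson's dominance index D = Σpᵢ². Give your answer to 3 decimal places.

Total N = 1+5+48+8+85+27+3+15 = 192, so the proportions are 0.00521, 0.02604, 0.25, 0.04167, 0.44271, 0.14062, 0.01562, 0.07812 (working shown to 5 dp, full precision carried).
D = 0.00521² + 0.02604² + 0.25² + 0.04167² + 0.44271² + 0.14062² + 0.01562² + 0.07812² = 0.00003 + 0.00068 + 0.06250 + 0.00174 + 0.19599 + 0.01978 + 0.00024 + 0.00610 = 0.28706.
To 3 decimal places, D = 0.287.

0.287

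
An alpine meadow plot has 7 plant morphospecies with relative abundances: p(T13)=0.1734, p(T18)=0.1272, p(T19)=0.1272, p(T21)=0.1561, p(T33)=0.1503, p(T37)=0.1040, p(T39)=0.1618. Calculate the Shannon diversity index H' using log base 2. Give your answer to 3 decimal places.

Each pᵢ log₂ pᵢ term (working shown to 5 dp, full precision carried): 0.1734×(-2.52782)=-0.43832, 0.1272×(-2.97483)=-0.37840, 0.1272×(-2.97483)=-0.37840, 0.1561×(-2.67946)=-0.41826, 0.1503×(-2.73408)=-0.41093, 0.104×(-3.26534)=-0.33960, 0.1618×(-2.62772)=-0.42516.
Sum = -2.78908, so H' = 2.789.

2.789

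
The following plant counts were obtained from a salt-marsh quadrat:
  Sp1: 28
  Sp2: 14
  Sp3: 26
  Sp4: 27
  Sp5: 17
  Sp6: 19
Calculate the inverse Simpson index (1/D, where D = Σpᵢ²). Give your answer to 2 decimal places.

Total N = 28+14+26+27+17+19 = 131, so the proportions are 0.21374, 0.10687, 0.198473, 0.206107, 0.129771, 0.145038 (working shown to 6 dp, full precision carried).
D = 0.21374² + 0.10687² + 0.198473² + 0.206107² + 0.129771² + 0.145038² = 0.045685 + 0.011421 + 0.039392 + 0.042480 + 0.016841 + 0.021036 = 0.176854.
So 1/D = 5.6544, i.e. 5.65 to 2 decimal places.

5.65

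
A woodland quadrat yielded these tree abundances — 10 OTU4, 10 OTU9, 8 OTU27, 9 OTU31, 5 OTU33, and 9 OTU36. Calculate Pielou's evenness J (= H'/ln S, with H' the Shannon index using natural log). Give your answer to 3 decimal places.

Total N = 10+10+8+9+5+9 = 51, so the proportions are 0.19608, 0.19608, 0.15686, 0.17647, 0.09804, 0.17647 (working shown to 5 dp, full precision carried).
H' = −Σ pᵢ ln pᵢ = −((-0.31946) + (-0.31946) + (-0.29057) + (-0.30611) + (-0.22769) + (-0.30611)) = 1.76939.
With S = 6 species, ln S = 1.79176, so J = 1.76939/1.79176 = 0.98751, i.e. 0.988 to 3 decimal places.

0.988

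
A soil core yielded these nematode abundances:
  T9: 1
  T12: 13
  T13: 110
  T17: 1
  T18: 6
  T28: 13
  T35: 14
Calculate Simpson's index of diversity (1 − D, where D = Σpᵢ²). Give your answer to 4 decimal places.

Total N = 1+13+110+1+6+13+14 = 158, so the proportions are 0.006329, 0.082278, 0.696203, 0.006329, 0.037975, 0.082278, 0.088608 (working shown to 6 dp, full precision carried).
D = 0.006329² + 0.082278² + 0.696203² + 0.006329² + 0.037975² + 0.082278² + 0.088608² = 0.000040 + 0.006770 + 0.484698 + 0.000040 + 0.001442 + 0.006770 + 0.007851 = 0.507611.
So 1 − D = 0.492389, i.e. 0.4924 to 4 decimal places.

0.4924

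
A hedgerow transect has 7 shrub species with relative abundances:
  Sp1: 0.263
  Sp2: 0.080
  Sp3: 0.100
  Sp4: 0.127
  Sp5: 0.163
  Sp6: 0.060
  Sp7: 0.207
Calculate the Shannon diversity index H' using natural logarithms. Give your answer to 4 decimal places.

Each pᵢ ln pᵢ term (working shown to 6 dp, full precision carried): 0.263×(-1.335601)=-0.351263, 0.08×(-2.525729)=-0.202058, 0.1×(-2.302585)=-0.230259, 0.127×(-2.063568)=-0.262073, 0.163×(-1.814005)=-0.295683, 0.06×(-2.813411)=-0.168805, 0.207×(-1.575036)=-0.326033.
Sum = -1.836173, so H' = 1.8362.

1.8362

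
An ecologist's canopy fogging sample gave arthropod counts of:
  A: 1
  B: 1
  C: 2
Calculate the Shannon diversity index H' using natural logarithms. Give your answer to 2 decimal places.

1.04

Total N = 1+1+2 = 4, so the proportions are 0.25, 0.25, 0.5 (working shown to 4 dp, full precision carried).
Each pᵢ ln pᵢ term: 0.25×(-1.3863)=-0.3466, 0.25×(-1.3863)=-0.3466, 0.5×(-0.6931)=-0.3466.
Sum = -1.0397, so H' = 1.04.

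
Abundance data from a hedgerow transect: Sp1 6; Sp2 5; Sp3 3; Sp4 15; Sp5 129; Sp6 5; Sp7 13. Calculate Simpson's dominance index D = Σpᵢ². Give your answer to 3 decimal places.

0.553

Total N = 6+5+3+15+129+5+13 = 176, so the proportions are 0.03409, 0.02841, 0.01705, 0.08523, 0.73295, 0.02841, 0.07386 (working shown to 5 dp, full precision carried).
D = 0.03409² + 0.02841² + 0.01705² + 0.08523² + 0.73295² + 0.02841² + 0.07386² = 0.00116 + 0.00081 + 0.00029 + 0.00726 + 0.53722 + 0.00081 + 0.00546 = 0.55301.
To 3 decimal places, D = 0.553.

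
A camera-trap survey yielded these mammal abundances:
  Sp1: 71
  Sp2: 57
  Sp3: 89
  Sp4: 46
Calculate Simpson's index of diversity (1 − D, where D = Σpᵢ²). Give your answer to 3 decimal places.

0.735

Total N = 71+57+89+46 = 263, so the proportions are 0.26996, 0.21673, 0.3384, 0.1749 (working shown to 5 dp, full precision carried).
D = 0.26996² + 0.21673² + 0.3384² + 0.1749² = 0.07288 + 0.04697 + 0.11452 + 0.03059 = 0.26496.
So 1 − D = 0.73504, i.e. 0.735 to 3 decimal places.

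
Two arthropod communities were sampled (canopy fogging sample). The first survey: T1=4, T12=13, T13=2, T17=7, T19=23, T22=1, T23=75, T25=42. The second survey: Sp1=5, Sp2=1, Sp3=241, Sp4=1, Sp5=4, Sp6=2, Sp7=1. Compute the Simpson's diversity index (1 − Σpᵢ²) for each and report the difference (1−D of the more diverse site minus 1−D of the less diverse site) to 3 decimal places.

The first survey: N=167, proportions 0.02395, 0.07784, 0.01198, 0.04192, 0.13772, 0.00599, 0.4491, 0.2515, giving 1−D = 0.70752 (working shown to 5 dp, full precision carried).
The second survey: N=255, proportions 0.01961, 0.00392, 0.9451, 0.00392, 0.01569, 0.00784, 0.00392, giving 1−D = 0.10605.
Difference = |0.70752 − 0.10605| = 0.60147, i.e. 0.601 to 3 decimal places.

0.601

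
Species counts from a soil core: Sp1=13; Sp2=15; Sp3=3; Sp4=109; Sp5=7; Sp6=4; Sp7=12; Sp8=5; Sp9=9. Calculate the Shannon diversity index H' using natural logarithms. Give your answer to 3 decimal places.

1.417

Total N = 13+15+3+109+7+4+12+5+9 = 177, so the proportions are 0.07345, 0.08475, 0.01695, 0.61582, 0.03955, 0.0226, 0.0678, 0.02825, 0.05085 (working shown to 5 dp, full precision carried).
Each pᵢ ln pᵢ term: 0.07345×(-2.61120)=-0.19178, 0.08475×(-2.46810)=-0.20916, 0.01695×(-4.07754)=-0.06911, 0.61582×(-0.48480)=-0.29855, 0.03955×(-3.23024)=-0.12775, 0.0226×(-3.78986)=-0.08565, 0.0678×(-2.69124)=-0.18246, 0.02825×(-3.56671)=-0.10075, 0.05085×(-2.97893)=-0.15147.
Sum = -1.41668, so H' = 1.417.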